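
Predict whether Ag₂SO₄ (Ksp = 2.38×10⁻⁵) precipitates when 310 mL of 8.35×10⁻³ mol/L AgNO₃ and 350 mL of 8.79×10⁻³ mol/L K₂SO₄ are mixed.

After mixing, V = 310 mL + 350 mL = 660 mL.
[Ag⁺] = (8.35×10⁻³)(310)/660 = 3.92×10⁻³ mol/L
[SO₄²⁻] = (8.79×10⁻³)(350)/660 = 4.66×10⁻³ mol/L
Q = [Ag⁺]^2[SO₄²⁻] = 7.17×10⁻⁸
Q = 7.17×10⁻⁸ < Ksp = 2.38×10⁻⁵, so the solution is unsaturated and no precipitate forms.

No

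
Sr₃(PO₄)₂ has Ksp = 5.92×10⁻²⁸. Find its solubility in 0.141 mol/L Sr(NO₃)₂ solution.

2.30×10⁻¹³ M

Sr₃(PO₄)₂(s) ⇌ 3 Sr²⁺(aq) + 2 PO₄³⁻(aq)
Sr²⁺ is already present at 0.141 mol/L. If s mol/L of Sr₃(PO₄)₂ dissolves, [PO₄³⁻] = 2s while [Sr²⁺] ≈ 0.141 mol/L.
Ksp = [Sr²⁺]^3[PO₄³⁻]^2 = (0.141)^3(2s)^2
(2s)^2 = 5.92×10⁻²⁸ / (0.141)^3 = 2.11×10⁻²⁵
s = 2.30×10⁻¹³ mol/L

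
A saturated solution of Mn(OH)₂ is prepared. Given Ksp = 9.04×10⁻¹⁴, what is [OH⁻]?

5.65×10⁻⁵ M

Mn(OH)₂(s) ⇌ Mn²⁺(aq) + 2 OH⁻(aq)
Let s be the molar solubility. Then [Mn²⁺] = s and [OH⁻] = 2s.
Ksp = [Mn²⁺][OH⁻]^2 = s · (2s)^2 = 4s^3 = 9.04×10⁻¹⁴
s = 2.83×10⁻⁵ mol/L
[OH⁻] = 2s = 5.65×10⁻⁵ mol/L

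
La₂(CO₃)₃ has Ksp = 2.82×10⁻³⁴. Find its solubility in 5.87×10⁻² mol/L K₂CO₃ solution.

La₂(CO₃)₃(s) ⇌ 2 La³⁺(aq) + 3 CO₃²⁻(aq)
Let s be the solubility of La₂(CO₃)₃ here. The common ion gives [CO₃²⁻] ≈ 5.87×10⁻² mol/L, and [La³⁺] = 2s.
Ksp = [La³⁺]^2[CO₃²⁻]^3 = (2s)^2(5.87×10⁻²)^3
(2s)^2 = 2.82×10⁻³⁴ / (5.87×10⁻²)^3 = 1.39×10⁻³⁰
s = 5.90×10⁻¹⁶ mol/L

5.90×10⁻¹⁶ M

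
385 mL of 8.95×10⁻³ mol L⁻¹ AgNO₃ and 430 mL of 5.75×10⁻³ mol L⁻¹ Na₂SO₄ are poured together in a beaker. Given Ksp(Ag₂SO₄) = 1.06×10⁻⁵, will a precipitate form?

No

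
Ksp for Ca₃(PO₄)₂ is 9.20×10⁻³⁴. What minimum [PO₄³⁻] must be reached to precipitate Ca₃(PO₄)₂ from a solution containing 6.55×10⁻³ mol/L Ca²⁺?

Precipitation of each salt begins when its ion product equals Ksp.
Ca₃(PO₄)₂(s) ⇌ 3 Ca²⁺(aq) + 2 PO₄³⁻(aq)
Ksp = [Ca²⁺]^3[PO₄³⁻]^2 = [PO₄³⁻]^2(6.55×10⁻³)^3
[PO₄³⁻]^2 = 9.20×10⁻³⁴ / (6.55×10⁻³)^3 = 3.27×10⁻²⁷
[PO₄³⁻] = 5.72×10⁻¹⁴ mol/L

5.72×10⁻¹⁴ M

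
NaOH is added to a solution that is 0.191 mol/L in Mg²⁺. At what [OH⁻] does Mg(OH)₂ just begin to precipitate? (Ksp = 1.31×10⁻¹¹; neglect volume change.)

The threshold for precipitation is Q = Ksp.
Mg(OH)₂(s) ⇌ Mg²⁺(aq) + 2 OH⁻(aq)
Ksp = [Mg²⁺][OH⁻]^2 = [OH⁻]^2(0.191)
[OH⁻]^2 = 1.31×10⁻¹¹ / (0.191) = 6.86×10⁻¹¹
[OH⁻] = 8.28×10⁻⁶ mol/L

8.28×10⁻⁶ M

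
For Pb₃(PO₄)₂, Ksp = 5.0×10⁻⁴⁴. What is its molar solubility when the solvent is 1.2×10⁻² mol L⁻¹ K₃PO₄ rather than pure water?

2.3×10⁻¹⁴ M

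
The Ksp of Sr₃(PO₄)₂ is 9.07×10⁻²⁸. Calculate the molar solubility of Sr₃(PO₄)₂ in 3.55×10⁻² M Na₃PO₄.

2.99×10⁻⁹ M

Sr₃(PO₄)₂(s) ⇌ 3 Sr²⁺(aq) + 2 PO₄³⁻(aq)
The solution already contains PO₄³⁻ at 3.55×10⁻² M. Let s be the molar solubility of Sr₃(PO₄)₂.
[PO₄³⁻] ≈ 3.55×10⁻² M (common ion dominates); [Sr²⁺] = 3s.
Ksp = [Sr²⁺]^3[PO₄³⁻]^2 = (3s)^3(3.55×10⁻²)^2
(3s)^3 = 9.07×10⁻²⁸ / (3.55×10⁻²)^2 = 7.20×10⁻²⁵
s = 2.99×10⁻⁹ M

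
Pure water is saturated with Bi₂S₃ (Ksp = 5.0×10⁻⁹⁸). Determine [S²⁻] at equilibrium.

Bi₂S₃(s) ⇌ 2 Bi³⁺(aq) + 3 S²⁻(aq)
Let s be the molar solubility. Then [Bi³⁺] = 2s and [S²⁻] = 3s.
Ksp = [Bi³⁺]^2[S²⁻]^3 = (2s)^2 · (3s)^3 = 108s^5 = 5.0×10⁻⁹⁸
s = 1.4×10⁻²⁰ M
[S²⁻] = 3s = 4.1×10⁻²⁰ M

4.1×10⁻²⁰ M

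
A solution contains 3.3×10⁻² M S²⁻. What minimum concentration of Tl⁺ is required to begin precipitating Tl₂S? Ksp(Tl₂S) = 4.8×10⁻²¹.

3.8×10⁻¹⁰ M

A salt starts to precipitate once the ion product Q reaches its Ksp.
Tl₂S(s) ⇌ 2 Tl⁺(aq) + S²⁻(aq)
Ksp = [Tl⁺]^2[S²⁻] = [Tl⁺]^2(3.3×10⁻²)
[Tl⁺]^2 = 4.8×10⁻²¹ / (3.3×10⁻²) = 1.5×10⁻¹⁹
[Tl⁺] = 3.8×10⁻¹⁰ M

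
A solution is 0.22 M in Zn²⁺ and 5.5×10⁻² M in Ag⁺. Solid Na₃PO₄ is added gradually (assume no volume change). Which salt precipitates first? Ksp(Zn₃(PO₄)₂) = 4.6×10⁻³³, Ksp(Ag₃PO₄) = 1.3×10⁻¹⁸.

Zn₃(PO₄)₂

The threshold for precipitation is Q = Ksp.
For Zn₃(PO₄)₂: [PO₄³⁻] = (Ksp/[Zn²⁺]^3)^(1/2) = 6.6×10⁻¹⁶ M
For Ag₃PO₄: [PO₄³⁻] = (Ksp/[Ag⁺]^3) = 7.8×10⁻¹⁵ M
Since Zn₃(PO₄)₂ needs less PO₄³⁻ to reach saturation, it precipitates first.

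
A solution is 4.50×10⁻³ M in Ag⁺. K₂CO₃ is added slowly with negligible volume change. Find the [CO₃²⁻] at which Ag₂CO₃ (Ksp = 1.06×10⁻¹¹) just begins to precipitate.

The threshold for precipitation is Q = Ksp.
Ag₂CO₃(s) ⇌ 2 Ag⁺(aq) + CO₃²⁻(aq)
Ksp = [Ag⁺]^2[CO₃²⁻] = [CO₃²⁻](4.50×10⁻³)^2
[CO₃²⁻] = 1.06×10⁻¹¹ / (4.50×10⁻³)^2 = 5.23×10⁻⁷
[CO₃²⁻] = 5.23×10⁻⁷ M

5.23×10⁻⁷ M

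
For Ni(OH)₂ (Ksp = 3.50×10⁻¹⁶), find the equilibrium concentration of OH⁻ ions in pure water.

8.88×10⁻⁶ M

Ni(OH)₂(s) ⇌ Ni²⁺(aq) + 2 OH⁻(aq)
With molar solubility s: [Ni²⁺] = s, [OH⁻] = 2s.
Ksp = [Ni²⁺][OH⁻]^2 = s · (2s)^2 = 4s^3 = 3.50×10⁻¹⁶
s = 4.44×10⁻⁶ mol L⁻¹
[OH⁻] = 2s = 8.88×10⁻⁶ mol L⁻¹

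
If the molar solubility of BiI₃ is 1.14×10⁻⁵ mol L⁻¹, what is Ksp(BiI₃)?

Ksp = 4.56×10⁻¹⁹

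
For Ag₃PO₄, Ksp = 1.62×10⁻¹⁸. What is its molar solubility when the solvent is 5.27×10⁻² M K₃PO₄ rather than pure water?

1.04×10⁻⁶ M

Ag₃PO₄(s) ⇌ 3 Ag⁺(aq) + PO₄³⁻(aq)
PO₄³⁻ is already present at 5.27×10⁻² M. If s mol/L of Ag₃PO₄ dissolves, [Ag⁺] = 3s while [PO₄³⁻] ≈ 5.27×10⁻² M.
Ksp = [Ag⁺]^3[PO₄³⁻] = (3s)^3(5.27×10⁻²)
(3s)^3 = 1.62×10⁻¹⁸ / (5.27×10⁻²) = 3.07×10⁻¹⁷
s = 1.04×10⁻⁶ M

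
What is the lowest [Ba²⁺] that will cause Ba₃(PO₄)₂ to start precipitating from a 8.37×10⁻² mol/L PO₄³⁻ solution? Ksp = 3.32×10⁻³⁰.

7.80×10⁻¹⁰ M

Precipitation of each salt begins when its ion product equals Ksp.
Ba₃(PO₄)₂(s) ⇌ 3 Ba²⁺(aq) + 2 PO₄³⁻(aq)
Ksp = [Ba²⁺]^3[PO₄³⁻]^2 = [Ba²⁺]^3(8.37×10⁻²)^2
[Ba²⁺]^3 = 3.32×10⁻³⁰ / (8.37×10⁻²)^2 = 4.74×10⁻²⁸
[Ba²⁺] = 7.80×10⁻¹⁰ mol/L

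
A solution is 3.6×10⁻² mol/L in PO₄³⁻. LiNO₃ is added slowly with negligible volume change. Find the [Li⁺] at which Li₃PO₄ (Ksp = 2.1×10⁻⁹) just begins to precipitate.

A salt starts to precipitate once the ion product Q reaches its Ksp.
Li₃PO₄(s) ⇌ 3 Li⁺(aq) + PO₄³⁻(aq)
Ksp = [Li⁺]^3[PO₄³⁻] = [Li⁺]^3(3.6×10⁻²)
[Li⁺]^3 = 2.1×10⁻⁹ / (3.6×10⁻²) = 5.8×10⁻⁸
[Li⁺] = 3.9×10⁻³ mol/L

3.9×10⁻³ M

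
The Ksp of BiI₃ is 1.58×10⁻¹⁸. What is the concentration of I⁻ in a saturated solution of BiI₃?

BiI₃(s) ⇌ Bi³⁺(aq) + 3 I⁻(aq)
Let s be the molar solubility. Then [Bi³⁺] = s and [I⁻] = 3s.
Ksp = [Bi³⁺][I⁻]^3 = s · (3s)^3 = 27s^4 = 1.58×10⁻¹⁸
s = 1.56×10⁻⁵ M
[I⁻] = 3s = 4.67×10⁻⁵ M

4.67×10⁻⁵ M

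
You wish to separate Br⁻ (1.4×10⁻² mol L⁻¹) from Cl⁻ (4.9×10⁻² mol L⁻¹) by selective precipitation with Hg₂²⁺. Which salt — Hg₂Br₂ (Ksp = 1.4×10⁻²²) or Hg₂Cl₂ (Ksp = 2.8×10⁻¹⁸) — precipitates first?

Precipitation of each salt begins when its ion product equals Ksp.
For Hg₂Br₂: [Hg₂²⁺] = (Ksp/[Br⁻]^2) = 7.1×10⁻¹⁹ mol L⁻¹
For Hg₂Cl₂: [Hg₂²⁺] = (Ksp/[Cl⁻]^2) = 1.2×10⁻¹⁵ mol L⁻¹
The smaller threshold [Hg₂²⁺] is reached first, so Hg₂Br₂ precipitates first.

Hg₂Br₂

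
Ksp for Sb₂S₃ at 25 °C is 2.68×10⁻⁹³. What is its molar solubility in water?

1.20×10⁻¹⁹ M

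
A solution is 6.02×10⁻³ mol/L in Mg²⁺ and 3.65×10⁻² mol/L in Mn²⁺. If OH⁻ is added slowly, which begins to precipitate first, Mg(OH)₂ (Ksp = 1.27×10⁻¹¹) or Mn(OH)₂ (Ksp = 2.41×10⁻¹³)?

Mn(OH)₂

Precipitation of each salt begins when its ion product equals Ksp.
For Mg(OH)₂: [OH⁻] = (Ksp/[Mg²⁺])^(1/2) = 4.59×10⁻⁵ mol/L
For Mn(OH)₂: [OH⁻] = (Ksp/[Mn²⁺])^(1/2) = 2.57×10⁻⁶ mol/L
The smaller threshold [OH⁻] is reached first, so Mn(OH)₂ precipitates first.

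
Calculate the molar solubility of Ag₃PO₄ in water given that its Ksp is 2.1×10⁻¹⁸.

Ag₃PO₄(s) ⇌ 3 Ag⁺(aq) + PO₄³⁻(aq)
Let s be the molar solubility. Then [Ag⁺] = 3s and [PO₄³⁻] = s.
Ksp = [Ag⁺]^3[PO₄³⁻] = (3s)^3 · s = 27s^4
27s^4 = 2.1×10⁻¹⁸  ⇒  s^4 = 7.8×10⁻²⁰
s = (7.8×10⁻²⁰)^(1/4) = 1.7×10⁻⁵ mol/L

1.7×10⁻⁵ M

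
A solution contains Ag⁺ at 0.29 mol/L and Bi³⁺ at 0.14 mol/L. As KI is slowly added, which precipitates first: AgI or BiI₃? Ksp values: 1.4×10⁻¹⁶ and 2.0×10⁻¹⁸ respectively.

AgI

Precipitation begins when Q = Ksp.
For AgI: [I⁻] = (Ksp/[Ag⁺]) = 4.8×10⁻¹⁶ mol/L
For BiI₃: [I⁻] = (Ksp/[Bi³⁺])^(1/3) = 2.4×10⁻⁶ mol/L
The smaller threshold [I⁻] is reached first, so AgI precipitates first.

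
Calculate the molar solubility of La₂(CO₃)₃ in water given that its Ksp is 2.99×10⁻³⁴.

7.73×10⁻⁸ M

La₂(CO₃)₃(s) ⇌ 2 La³⁺(aq) + 3 CO₃²⁻(aq)
Call the molar solubility s, so that [La³⁺] = 2s and [CO₃²⁻] = 3s.
Ksp = [La³⁺]^2[CO₃²⁻]^3 = (2s)^2 · (3s)^3 = 108s^5
108s^5 = 2.99×10⁻³⁴  ⇒  s^5 = 2.77×10⁻³⁶
s = 7.73×10⁻⁸ mol/L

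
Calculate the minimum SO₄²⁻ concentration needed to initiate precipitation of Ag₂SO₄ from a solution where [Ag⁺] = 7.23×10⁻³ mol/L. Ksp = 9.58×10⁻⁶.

0.183 M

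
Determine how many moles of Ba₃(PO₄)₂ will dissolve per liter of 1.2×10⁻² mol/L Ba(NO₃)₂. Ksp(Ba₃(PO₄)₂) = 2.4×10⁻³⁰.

5.9×10⁻¹³ M

Ba₃(PO₄)₂(s) ⇌ 3 Ba²⁺(aq) + 2 PO₄³⁻(aq)
The solution already contains Ba²⁺ at 1.2×10⁻² mol/L. Let s be the molar solubility of Ba₃(PO₄)₂.
[Ba²⁺] ≈ 1.2×10⁻² mol/L (common ion dominates); [PO₄³⁻] = 2s.
Ksp = [Ba²⁺]^3[PO₄³⁻]^2 = (1.2×10⁻²)^3(2s)^2
(2s)^2 = 2.4×10⁻³⁰ / (1.2×10⁻²)^3 = 1.4×10⁻²⁴
s = 5.9×10⁻¹³ mol/L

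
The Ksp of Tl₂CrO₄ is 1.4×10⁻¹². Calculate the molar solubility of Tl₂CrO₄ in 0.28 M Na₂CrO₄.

1.1×10⁻⁶ M

Tl₂CrO₄(s) ⇌ 2 Tl⁺(aq) + CrO₄²⁻(aq)
With CrO₄²⁻ already at 0.28 M and s small, take [CrO₄²⁻] ≈ 0.28 M and [Tl⁺] = 2s.
Ksp = [Tl⁺]^2[CrO₄²⁻] = (2s)^2(0.28)
(2s)^2 = 1.4×10⁻¹² / (0.28) = 5.0×10⁻¹²
s = 1.1×10⁻⁶ M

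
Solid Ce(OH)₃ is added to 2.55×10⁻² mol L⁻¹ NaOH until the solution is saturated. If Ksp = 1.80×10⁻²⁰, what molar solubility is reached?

Ce(OH)₃(s) ⇌ Ce³⁺(aq) + 3 OH⁻(aq)
Let s be the solubility of Ce(OH)₃ here. The common ion gives [OH⁻] ≈ 2.55×10⁻² mol L⁻¹, and [Ce³⁺] = s.
Ksp = [Ce³⁺][OH⁻]^3 = s(2.55×10⁻²)^3
s = 1.80×10⁻²⁰ / (2.55×10⁻²)^3 = 1.09×10⁻¹⁵
s = 1.09×10⁻¹⁵ mol L⁻¹

1.09×10⁻¹⁵ M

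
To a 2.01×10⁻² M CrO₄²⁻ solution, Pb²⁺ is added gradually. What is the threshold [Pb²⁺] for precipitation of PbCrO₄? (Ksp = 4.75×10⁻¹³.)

2.36×10⁻¹¹ M

A salt starts to precipitate once the ion product Q reaches its Ksp.
PbCrO₄(s) ⇌ Pb²⁺(aq) + CrO₄²⁻(aq)
Ksp = [Pb²⁺][CrO₄²⁻] = [Pb²⁺](2.01×10⁻²)
[Pb²⁺] = 4.75×10⁻¹³ / (2.01×10⁻²) = 2.36×10⁻¹¹
[Pb²⁺] = 2.36×10⁻¹¹ M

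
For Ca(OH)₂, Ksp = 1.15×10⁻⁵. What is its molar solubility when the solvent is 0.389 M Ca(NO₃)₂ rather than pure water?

Ca(OH)₂(s) ⇌ Ca²⁺(aq) + 2 OH⁻(aq)
The solution already contains Ca²⁺ at 0.389 M. Let s be the molar solubility of Ca(OH)₂.
[Ca²⁺] ≈ 0.389 M (common ion dominates); [OH⁻] = 2s.
Ksp = [Ca²⁺][OH⁻]^2 = (0.389)(2s)^2
(2s)^2 = 1.15×10⁻⁵ / (0.389) = 2.96×10⁻⁵
s = 2.72×10⁻³ M

2.72×10⁻³ M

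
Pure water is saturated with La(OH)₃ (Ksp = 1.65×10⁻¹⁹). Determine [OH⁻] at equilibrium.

2.65×10⁻⁵ M

La(OH)₃(s) ⇌ La³⁺(aq) + 3 OH⁻(aq)
If s mol/L of La(OH)₃ dissolves, [La³⁺] = s and [OH⁻] = 3s.
Ksp = [La³⁺][OH⁻]^3 = s · (3s)^3 = 27s^4 = 1.65×10⁻¹⁹
s = 8.84×10⁻⁶ M
[OH⁻] = 3s = 2.65×10⁻⁵ M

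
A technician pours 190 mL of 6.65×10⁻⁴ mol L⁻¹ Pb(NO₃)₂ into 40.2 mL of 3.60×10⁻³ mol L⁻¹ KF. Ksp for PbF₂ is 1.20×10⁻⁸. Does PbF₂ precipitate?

No

Total volume after mixing = 190 + 40.2 = 230.2 mL.
[Pb²⁺] = (6.65×10⁻⁴)(190)/230.2 = 5.49×10⁻⁴ mol L⁻¹
[F⁻] = (3.60×10⁻³)(40.2)/230.2 = 6.29×10⁻⁴ mol L⁻¹
Q = [Pb²⁺][F⁻]^2 = 2.17×10⁻¹⁰
Q = 2.17×10⁻¹⁰ < Ksp = 1.20×10⁻⁸, so the solution is unsaturated and no precipitate forms.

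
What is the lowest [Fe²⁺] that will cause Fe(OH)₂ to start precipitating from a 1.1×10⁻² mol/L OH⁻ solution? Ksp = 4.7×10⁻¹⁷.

The threshold for precipitation is Q = Ksp.
Fe(OH)₂(s) ⇌ Fe²⁺(aq) + 2 OH⁻(aq)
Ksp = [Fe²⁺][OH⁻]^2 = [Fe²⁺](1.1×10⁻²)^2
[Fe²⁺] = 4.7×10⁻¹⁷ / (1.1×10⁻²)^2 = 3.9×10⁻¹³
[Fe²⁺] = 3.9×10⁻¹³ mol/L

3.9×10⁻¹³ M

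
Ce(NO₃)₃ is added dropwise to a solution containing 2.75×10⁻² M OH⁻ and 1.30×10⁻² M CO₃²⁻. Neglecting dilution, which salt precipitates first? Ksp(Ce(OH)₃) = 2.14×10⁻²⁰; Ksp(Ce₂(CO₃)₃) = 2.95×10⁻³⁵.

Ce(OH)₃

Each salt precipitates once Q = Ksp for that salt.
For Ce(OH)₃: [Ce³⁺] = (Ksp/[OH⁻]^3) = 1.03×10⁻¹⁵ M
For Ce₂(CO₃)₃: [Ce³⁺] = (Ksp/[CO₃²⁻]^3)^(1/2) = 3.66×10⁻¹⁵ M
The smaller threshold [Ce³⁺] is reached first, so Ce(OH)₃ precipitates first.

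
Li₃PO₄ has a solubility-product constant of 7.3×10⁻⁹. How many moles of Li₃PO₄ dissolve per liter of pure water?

4.1×10⁻³ M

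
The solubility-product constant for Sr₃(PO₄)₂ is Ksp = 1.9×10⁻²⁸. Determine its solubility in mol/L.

1.1×10⁻⁶ M

Sr₃(PO₄)₂(s) ⇌ 3 Sr²⁺(aq) + 2 PO₄³⁻(aq)
If s mol/L of Sr₃(PO₄)₂ dissolves, [Sr²⁺] = 3s and [PO₄³⁻] = 2s.
Ksp = [Sr²⁺]^3[PO₄³⁻]^2 = (3s)^3 · (2s)^2 = 108s^5
108s^5 = 1.9×10⁻²⁸  ⇒  s^5 = 1.8×10⁻³⁰
s = (1.8×10⁻³⁰)^(1/5) = 1.1×10⁻⁶ mol L⁻¹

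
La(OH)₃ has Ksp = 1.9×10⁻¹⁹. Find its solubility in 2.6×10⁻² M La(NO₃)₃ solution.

La(OH)₃(s) ⇌ La³⁺(aq) + 3 OH⁻(aq)
The solution already contains La³⁺ at 2.6×10⁻² M. Let s be the molar solubility of La(OH)₃.
[La³⁺] ≈ 2.6×10⁻² M (common ion dominates); [OH⁻] = 3s.
Ksp = [La³⁺][OH⁻]^3 = (2.6×10⁻²)(3s)^3
(3s)^3 = 1.9×10⁻¹⁹ / (2.6×10⁻²) = 7.3×10⁻¹⁸
s = 6.5×10⁻⁷ M

6.5×10⁻⁷ M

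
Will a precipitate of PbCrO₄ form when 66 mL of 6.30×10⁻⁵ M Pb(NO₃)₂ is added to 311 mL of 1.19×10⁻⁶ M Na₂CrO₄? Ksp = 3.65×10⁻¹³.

Total volume after mixing = 66 + 311 = 377 mL.
[Pb²⁺] = (6.30×10⁻⁵)(66)/377 = 1.10×10⁻⁵ M
[CrO₄²⁻] = (1.19×10⁻⁶)(311)/377 = 9.82×10⁻⁷ M
Q = [Pb²⁺][CrO₄²⁻] = 1.08×10⁻¹¹
Because Q > Ksp (1.08×10⁻¹¹ vs 3.65×10⁻¹³), a precipitate of PbCrO₄ forms.

Yes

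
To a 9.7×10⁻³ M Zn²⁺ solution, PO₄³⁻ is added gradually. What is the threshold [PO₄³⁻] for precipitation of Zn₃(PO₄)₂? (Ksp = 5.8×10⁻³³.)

8.0×10⁻¹⁴ M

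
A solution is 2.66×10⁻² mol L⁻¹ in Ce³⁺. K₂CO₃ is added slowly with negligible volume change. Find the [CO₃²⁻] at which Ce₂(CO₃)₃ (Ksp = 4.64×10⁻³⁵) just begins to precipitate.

4.03×10⁻¹¹ M

A salt starts to precipitate once the ion product Q reaches its Ksp.
Ce₂(CO₃)₃(s) ⇌ 2 Ce³⁺(aq) + 3 CO₃²⁻(aq)
Ksp = [Ce³⁺]^2[CO₃²⁻]^3 = [CO₃²⁻]^3(2.66×10⁻²)^2
[CO₃²⁻]^3 = 4.64×10⁻³⁵ / (2.66×10⁻²)^2 = 6.56×10⁻³²
[CO₃²⁻] = 4.03×10⁻¹¹ mol L⁻¹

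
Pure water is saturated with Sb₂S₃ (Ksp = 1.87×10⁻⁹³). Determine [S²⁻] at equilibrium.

Sb₂S₃(s) ⇌ 2 Sb³⁺(aq) + 3 S²⁻(aq)
Call the molar solubility s, so that [Sb³⁺] = 2s and [S²⁻] = 3s.
Ksp = [Sb³⁺]^2[S²⁻]^3 = (2s)^2 · (3s)^3 = 108s^5 = 1.87×10⁻⁹³
s = 1.12×10⁻¹⁹ M
[S²⁻] = 3s = 3.35×10⁻¹⁹ M

3.35×10⁻¹⁹ M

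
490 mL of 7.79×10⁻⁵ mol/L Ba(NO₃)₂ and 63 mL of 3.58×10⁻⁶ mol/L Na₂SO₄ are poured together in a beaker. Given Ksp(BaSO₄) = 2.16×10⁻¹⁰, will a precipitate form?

No

After mixing, V = 490 mL + 63 mL = 553 mL.
[Ba²⁺] = (7.79×10⁻⁵)(490)/553 = 6.90×10⁻⁵ mol/L
[SO₄²⁻] = (3.58×10⁻⁶)(63)/553 = 4.08×10⁻⁷ mol/L
Q = [Ba²⁺][SO₄²⁻] = 2.82×10⁻¹¹
Q < Ksp (2.82×10⁻¹¹ vs 2.16×10⁻¹⁰); the solution remains unsaturated and no precipitate forms.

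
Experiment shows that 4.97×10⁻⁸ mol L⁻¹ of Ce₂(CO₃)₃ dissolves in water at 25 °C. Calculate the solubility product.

Ksp = 3.27×10⁻³⁵

Ce₂(CO₃)₃(s) ⇌ 2 Ce³⁺(aq) + 3 CO₃²⁻(aq)
If s mol/L of Ce₂(CO₃)₃ dissolves, [Ce³⁺] = 2s and [CO₃²⁻] = 3s.
Ksp = [Ce³⁺]^2[CO₃²⁻]^3 = (2s)^2 · (3s)^3 = 108s^5
Ksp = 108 × (4.97×10⁻⁸)^5 = 3.27×10⁻³⁵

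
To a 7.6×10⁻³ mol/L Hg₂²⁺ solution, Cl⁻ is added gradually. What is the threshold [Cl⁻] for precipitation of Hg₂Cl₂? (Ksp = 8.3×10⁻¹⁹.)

Precipitation begins when Q = Ksp.
Hg₂Cl₂(s) ⇌ Hg₂²⁺(aq) + 2 Cl⁻(aq)
Ksp = [Hg₂²⁺][Cl⁻]^2 = [Cl⁻]^2(7.6×10⁻³)
[Cl⁻]^2 = 8.3×10⁻¹⁹ / (7.6×10⁻³) = 1.1×10⁻¹⁶
[Cl⁻] = 1.0×10⁻⁸ mol/L

1.0×10⁻⁸ M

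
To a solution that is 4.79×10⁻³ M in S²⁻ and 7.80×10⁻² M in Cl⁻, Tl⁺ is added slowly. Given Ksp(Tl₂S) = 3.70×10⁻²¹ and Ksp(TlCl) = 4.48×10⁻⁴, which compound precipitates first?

Precipitation of each salt begins when its ion product equals Ksp.
For Tl₂S: [Tl⁺] = (Ksp/[S²⁻])^(1/2) = 8.79×10⁻¹⁰ M
For TlCl: [Tl⁺] = (Ksp/[Cl⁻]) = 5.74×10⁻³ M
Since Tl₂S needs less Tl⁺ to reach saturation, it precipitates first.

Tl₂S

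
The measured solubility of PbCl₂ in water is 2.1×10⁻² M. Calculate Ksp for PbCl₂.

Ksp = 3.7×10⁻⁵

PbCl₂(s) ⇌ Pb²⁺(aq) + 2 Cl⁻(aq)
Call the molar solubility s, so that [Pb²⁺] = s and [Cl⁻] = 2s.
Ksp = [Pb²⁺][Cl⁻]^2 = s · (2s)^2 = 4s^3
Ksp = 4 × (2.1×10⁻²)^3 = 3.7×10⁻⁵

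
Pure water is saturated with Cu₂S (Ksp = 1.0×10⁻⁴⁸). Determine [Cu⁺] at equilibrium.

Cu₂S(s) ⇌ 2 Cu⁺(aq) + S²⁻(aq)
Let s be the molar solubility. Then [Cu⁺] = 2s and [S²⁻] = s.
Ksp = [Cu⁺]^2[S²⁻] = (2s)^2 · s = 4s^3 = 1.0×10⁻⁴⁸
s = 6.3×10⁻¹⁷ mol L⁻¹
[Cu⁺] = 2s = 1.3×10⁻¹⁶ mol L⁻¹

1.3×10⁻¹⁶ M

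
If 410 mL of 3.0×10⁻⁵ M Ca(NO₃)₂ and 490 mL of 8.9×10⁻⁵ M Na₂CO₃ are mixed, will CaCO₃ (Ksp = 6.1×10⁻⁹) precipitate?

Total volume after mixing = 410 + 490 = 900 mL.
[Ca²⁺] = (3.0×10⁻⁵)(410)/900 = 1.4×10⁻⁵ M
[CO₃²⁻] = (8.9×10⁻⁵)(490)/900 = 4.8×10⁻⁵ M
Q = [Ca²⁺][CO₃²⁻] = 6.6×10⁻¹⁰
Since Q (6.6×10⁻¹⁰) is less than Ksp (6.1×10⁻⁹), no CaCO₃ precipitates.

No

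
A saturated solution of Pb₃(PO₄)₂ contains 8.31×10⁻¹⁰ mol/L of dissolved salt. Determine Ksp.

Ksp = 4.28×10⁻⁴⁴

Pb₃(PO₄)₂(s) ⇌ 3 Pb²⁺(aq) + 2 PO₄³⁻(aq)
For each mole of Pb₃(PO₄)₂ that dissolves per liter, [Pb²⁺] = 3s and [PO₄³⁻] = 2s; let s denote this solubility.
Ksp = [Pb²⁺]^3[PO₄³⁻]^2 = (3s)^3 · (2s)^2 = 108s^5
Ksp = 108 × (8.31×10⁻¹⁰)^5 = 4.28×10⁻⁴⁴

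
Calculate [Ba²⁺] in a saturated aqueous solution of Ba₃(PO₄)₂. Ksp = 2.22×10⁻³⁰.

Ba₃(PO₄)₂(s) ⇌ 3 Ba²⁺(aq) + 2 PO₄³⁻(aq)
Let s be the molar solubility. Then [Ba²⁺] = 3s and [PO₄³⁻] = 2s.
Ksp = [Ba²⁺]^3[PO₄³⁻]^2 = (3s)^3 · (2s)^2 = 108s^5 = 2.22×10⁻³⁰
s = 4.60×10⁻⁷ mol L⁻¹
[Ba²⁺] = 3s = 1.38×10⁻⁶ mol L⁻¹

1.38×10⁻⁶ M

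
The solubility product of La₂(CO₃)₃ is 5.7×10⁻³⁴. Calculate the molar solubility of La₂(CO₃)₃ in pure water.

8.8×10⁻⁸ M

La₂(CO₃)₃(s) ⇌ 2 La³⁺(aq) + 3 CO₃²⁻(aq)
With molar solubility s: [La³⁺] = 2s, [CO₃²⁻] = 3s.
Ksp = [La³⁺]^2[CO₃²⁻]^3 = (2s)^2 · (3s)^3 = 108s^5
108s^5 = 5.7×10⁻³⁴  ⇒  s^5 = 5.3×10⁻³⁶
Taking the 5th root, s = 8.8×10⁻⁸ mol L⁻¹.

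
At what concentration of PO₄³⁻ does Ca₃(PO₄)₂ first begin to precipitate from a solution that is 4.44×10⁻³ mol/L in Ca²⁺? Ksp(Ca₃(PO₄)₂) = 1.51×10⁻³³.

Precipitation of each salt begins when its ion product equals Ksp.
Ca₃(PO₄)₂(s) ⇌ 3 Ca²⁺(aq) + 2 PO₄³⁻(aq)
Ksp = [Ca²⁺]^3[PO₄³⁻]^2 = [PO₄³⁻]^2(4.44×10⁻³)^3
[PO₄³⁻]^2 = 1.51×10⁻³³ / (4.44×10⁻³)^3 = 1.73×10⁻²⁶
[PO₄³⁻] = 1.31×10⁻¹³ mol/L

1.31×10⁻¹³ M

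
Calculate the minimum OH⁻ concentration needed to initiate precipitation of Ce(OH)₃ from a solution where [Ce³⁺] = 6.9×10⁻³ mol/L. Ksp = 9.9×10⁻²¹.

Precipitation of each salt begins when its ion product equals Ksp.
Ce(OH)₃(s) ⇌ Ce³⁺(aq) + 3 OH⁻(aq)
Ksp = [Ce³⁺][OH⁻]^3 = [OH⁻]^3(6.9×10⁻³)
[OH⁻]^3 = 9.9×10⁻²¹ / (6.9×10⁻³) = 1.4×10⁻¹⁸
[OH⁻] = 1.1×10⁻⁶ mol/L

1.1×10⁻⁶ M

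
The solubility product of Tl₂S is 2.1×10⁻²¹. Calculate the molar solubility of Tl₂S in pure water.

8.1×10⁻⁸ M

Tl₂S(s) ⇌ 2 Tl⁺(aq) + S²⁻(aq)
If s mol/L of Tl₂S dissolves, [Tl⁺] = 2s and [S²⁻] = s.
Ksp = [Tl⁺]^2[S²⁻] = (2s)^2 · s = 4s^3
4s^3 = 2.1×10⁻²¹  ⇒  s^3 = 5.3×10⁻²²
Taking the 3rd root, s = 8.1×10⁻⁸ M.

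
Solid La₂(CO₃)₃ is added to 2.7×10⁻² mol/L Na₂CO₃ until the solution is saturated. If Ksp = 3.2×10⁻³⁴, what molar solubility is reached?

La₂(CO₃)₃(s) ⇌ 2 La³⁺(aq) + 3 CO₃²⁻(aq)
CO₃²⁻ is already present at 2.7×10⁻² mol/L. If s mol/L of La₂(CO₃)₃ dissolves, [La³⁺] = 2s while [CO₃²⁻] ≈ 2.7×10⁻² mol/L.
Ksp = [La³⁺]^2[CO₃²⁻]^3 = (2s)^2(2.7×10⁻²)^3
(2s)^2 = 3.2×10⁻³⁴ / (2.7×10⁻²)^3 = 1.6×10⁻²⁹
s = 2.0×10⁻¹⁵ mol/L

2.0×10⁻¹⁵ M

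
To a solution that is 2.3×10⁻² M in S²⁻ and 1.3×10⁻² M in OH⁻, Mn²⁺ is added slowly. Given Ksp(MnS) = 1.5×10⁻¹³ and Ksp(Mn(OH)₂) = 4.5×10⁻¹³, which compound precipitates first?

Precipitation begins when Q = Ksp.
For MnS: [Mn²⁺] = (Ksp/[S²⁻]) = 6.5×10⁻¹² M
For Mn(OH)₂: [Mn²⁺] = (Ksp/[OH⁻]^2) = 2.7×10⁻⁹ M
Since MnS needs less Mn²⁺ to reach saturation, it precipitates first.

MnS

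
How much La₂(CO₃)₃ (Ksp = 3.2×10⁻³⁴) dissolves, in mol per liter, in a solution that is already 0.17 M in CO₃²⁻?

1.3×10⁻¹⁶ M

La₂(CO₃)₃(s) ⇌ 2 La³⁺(aq) + 3 CO₃²⁻(aq)
CO₃²⁻ is already present at 0.17 M. If s mol/L of La₂(CO₃)₃ dissolves, [La³⁺] = 2s while [CO₃²⁻] ≈ 0.17 M.
Ksp = [La³⁺]^2[CO₃²⁻]^3 = (2s)^2(0.17)^3
(2s)^2 = 3.2×10⁻³⁴ / (0.17)^3 = 6.5×10⁻³²
s = 1.3×10⁻¹⁶ M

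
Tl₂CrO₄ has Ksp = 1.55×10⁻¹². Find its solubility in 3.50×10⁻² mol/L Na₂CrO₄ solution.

3.33×10⁻⁶ M

Tl₂CrO₄(s) ⇌ 2 Tl⁺(aq) + CrO₄²⁻(aq)
With CrO₄²⁻ already at 3.50×10⁻² mol/L and s small, take [CrO₄²⁻] ≈ 3.50×10⁻² mol/L and [Tl⁺] = 2s.
Ksp = [Tl⁺]^2[CrO₄²⁻] = (2s)^2(3.50×10⁻²)
(2s)^2 = 1.55×10⁻¹² / (3.50×10⁻²) = 4.43×10⁻¹¹
s = 3.33×10⁻⁶ mol/L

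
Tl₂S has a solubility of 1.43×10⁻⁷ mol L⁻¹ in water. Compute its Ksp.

Tl₂S(s) ⇌ 2 Tl⁺(aq) + S²⁻(aq)
With molar solubility s: [Tl⁺] = 2s, [S²⁻] = s.
Ksp = [Tl⁺]^2[S²⁻] = (2s)^2 · s = 4s^3
Ksp = 4 × (1.43×10⁻⁷)^3 = 1.17×10⁻²⁰

Ksp = 1.17×10⁻²⁰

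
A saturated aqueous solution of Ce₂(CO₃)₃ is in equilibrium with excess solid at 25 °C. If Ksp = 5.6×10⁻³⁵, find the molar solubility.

5.5×10⁻⁸ M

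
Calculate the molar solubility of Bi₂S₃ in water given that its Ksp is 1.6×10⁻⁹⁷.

1.7×10⁻²⁰ M

Bi₂S₃(s) ⇌ 2 Bi³⁺(aq) + 3 S²⁻(aq)
Call the molar solubility s, so that [Bi³⁺] = 2s and [S²⁻] = 3s.
Ksp = [Bi³⁺]^2[S²⁻]^3 = (2s)^2 · (3s)^3 = 108s^5
108s^5 = 1.6×10⁻⁹⁷  ⇒  s^5 = 1.5×10⁻⁹⁹
Taking the 5th root, s = 1.7×10⁻²⁰ mol L⁻¹.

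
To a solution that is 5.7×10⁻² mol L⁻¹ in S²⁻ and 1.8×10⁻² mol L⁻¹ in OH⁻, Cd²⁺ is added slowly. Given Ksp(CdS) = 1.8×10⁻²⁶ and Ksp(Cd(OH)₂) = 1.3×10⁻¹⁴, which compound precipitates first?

Precipitation of each salt begins when its ion product equals Ksp.
For CdS: [Cd²⁺] = (Ksp/[S²⁻]) = 3.2×10⁻²⁵ mol L⁻¹
For Cd(OH)₂: [Cd²⁺] = (Ksp/[OH⁻]^2) = 4.0×10⁻¹¹ mol L⁻¹
The smaller threshold [Cd²⁺] is reached first, so CdS precipitates first.

CdS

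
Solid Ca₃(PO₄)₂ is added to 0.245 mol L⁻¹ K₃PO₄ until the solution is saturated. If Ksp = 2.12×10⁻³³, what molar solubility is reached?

1.09×10⁻¹¹ M

Ca₃(PO₄)₂(s) ⇌ 3 Ca²⁺(aq) + 2 PO₄³⁻(aq)
The solution already contains PO₄³⁻ at 0.245 mol L⁻¹. Let s be the molar solubility of Ca₃(PO₄)₂.
[PO₄³⁻] ≈ 0.245 mol L⁻¹ (common ion dominates); [Ca²⁺] = 3s.
Ksp = [Ca²⁺]^3[PO₄³⁻]^2 = (3s)^3(0.245)^2
(3s)^3 = 2.12×10⁻³³ / (0.245)^2 = 3.53×10⁻³²
s = 1.09×10⁻¹¹ mol L⁻¹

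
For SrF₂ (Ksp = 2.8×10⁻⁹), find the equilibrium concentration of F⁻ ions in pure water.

1.8×10⁻³ M

SrF₂(s) ⇌ Sr²⁺(aq) + 2 F⁻(aq)
With molar solubility s: [Sr²⁺] = s, [F⁻] = 2s.
Ksp = [Sr²⁺][F⁻]^2 = s · (2s)^2 = 4s^3 = 2.8×10⁻⁹
s = 8.9×10⁻⁴ mol/L
[F⁻] = 2s = 1.8×10⁻³ mol/L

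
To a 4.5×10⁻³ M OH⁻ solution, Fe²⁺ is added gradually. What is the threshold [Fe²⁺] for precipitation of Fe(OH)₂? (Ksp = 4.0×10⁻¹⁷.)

2.0×10⁻¹² M

A salt starts to precipitate once the ion product Q reaches its Ksp.
Fe(OH)₂(s) ⇌ Fe²⁺(aq) + 2 OH⁻(aq)
Ksp = [Fe²⁺][OH⁻]^2 = [Fe²⁺](4.5×10⁻³)^2
[Fe²⁺] = 4.0×10⁻¹⁷ / (4.5×10⁻³)^2 = 2.0×10⁻¹²
[Fe²⁺] = 2.0×10⁻¹² M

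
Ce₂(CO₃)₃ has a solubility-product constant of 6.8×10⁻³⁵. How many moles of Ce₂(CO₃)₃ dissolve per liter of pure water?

5.8×10⁻⁸ M

Ce₂(CO₃)₃(s) ⇌ 2 Ce³⁺(aq) + 3 CO₃²⁻(aq)
With molar solubility s: [Ce³⁺] = 2s, [CO₃²⁻] = 3s.
Ksp = [Ce³⁺]^2[CO₃²⁻]^3 = (2s)^2 · (3s)^3 = 108s^5
108s^5 = 6.8×10⁻³⁵  ⇒  s^5 = 6.3×10⁻³⁷
Taking the 5th root, s = 5.8×10⁻⁸ mol/L.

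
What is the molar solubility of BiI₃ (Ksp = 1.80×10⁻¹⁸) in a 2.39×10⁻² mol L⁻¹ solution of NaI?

BiI₃(s) ⇌ Bi³⁺(aq) + 3 I⁻(aq)
I⁻ is already present at 2.39×10⁻² mol L⁻¹. If s mol/L of BiI₃ dissolves, [Bi³⁺] = s while [I⁻] ≈ 2.39×10⁻² mol L⁻¹.
Ksp = [Bi³⁺][I⁻]^3 = s(2.39×10⁻²)^3
s = 1.80×10⁻¹⁸ / (2.39×10⁻²)^3 = 1.32×10⁻¹³
s = 1.32×10⁻¹³ mol L⁻¹

1.32×10⁻¹³ M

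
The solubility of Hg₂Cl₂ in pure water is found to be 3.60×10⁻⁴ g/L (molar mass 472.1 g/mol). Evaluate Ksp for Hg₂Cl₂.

Ksp = 1.77×10⁻¹⁸

Molar solubility s = (3.60×10⁻⁴ g/L) / (472.1 g/mol) = 7.6255×10⁻⁷ mol/L
Hg₂Cl₂(s) ⇌ Hg₂²⁺(aq) + 2 Cl⁻(aq)
With molar solubility s: [Hg₂²⁺] = s, [Cl⁻] = 2s.
Ksp = [Hg₂²⁺][Cl⁻]^2 = s · (2s)^2 = 4s^3
Ksp = 4 × (7.6255×10⁻⁷)^3 = 1.77×10⁻¹⁸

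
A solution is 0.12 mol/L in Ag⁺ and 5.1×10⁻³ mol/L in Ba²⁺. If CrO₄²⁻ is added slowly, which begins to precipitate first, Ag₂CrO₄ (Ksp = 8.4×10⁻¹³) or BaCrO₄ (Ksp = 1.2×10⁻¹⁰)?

Ag₂CrO₄

Each salt precipitates once Q = Ksp for that salt.
For Ag₂CrO₄: [CrO₄²⁻] = (Ksp/[Ag⁺]^2) = 5.8×10⁻¹¹ mol/L
For BaCrO₄: [CrO₄²⁻] = (Ksp/[Ba²⁺]) = 2.4×10⁻⁸ mol/L
Since Ag₂CrO₄ needs less CrO₄²⁻ to reach saturation, it precipitates first.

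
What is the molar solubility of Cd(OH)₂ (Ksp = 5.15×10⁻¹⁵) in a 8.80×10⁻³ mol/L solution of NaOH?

6.65×10⁻¹¹ M

Cd(OH)₂(s) ⇌ Cd²⁺(aq) + 2 OH⁻(aq)
OH⁻ is already present at 8.80×10⁻³ mol/L. If s mol/L of Cd(OH)₂ dissolves, [Cd²⁺] = s while [OH⁻] ≈ 8.80×10⁻³ mol/L.
Ksp = [Cd²⁺][OH⁻]^2 = s(8.80×10⁻³)^2
s = 5.15×10⁻¹⁵ / (8.80×10⁻³)^2 = 6.65×10⁻¹¹
s = 6.65×10⁻¹¹ mol/L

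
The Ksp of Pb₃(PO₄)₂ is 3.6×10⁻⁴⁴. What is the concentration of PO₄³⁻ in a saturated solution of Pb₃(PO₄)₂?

1.6×10⁻⁹ M

Pb₃(PO₄)₂(s) ⇌ 3 Pb²⁺(aq) + 2 PO₄³⁻(aq)
With molar solubility s: [Pb²⁺] = 3s, [PO₄³⁻] = 2s.
Ksp = [Pb²⁺]^3[PO₄³⁻]^2 = (3s)^3 · (2s)^2 = 108s^5 = 3.6×10⁻⁴⁴
s = 8.0×10⁻¹⁰ mol/L
[PO₄³⁻] = 2s = 1.6×10⁻⁹ mol/L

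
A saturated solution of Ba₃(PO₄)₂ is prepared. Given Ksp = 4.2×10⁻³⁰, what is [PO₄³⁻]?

Ba₃(PO₄)₂(s) ⇌ 3 Ba²⁺(aq) + 2 PO₄³⁻(aq)
Call the molar solubility s, so that [Ba²⁺] = 3s and [PO₄³⁻] = 2s.
Ksp = [Ba²⁺]^3[PO₄³⁻]^2 = (3s)^3 · (2s)^2 = 108s^5 = 4.2×10⁻³⁰
s = 5.2×10⁻⁷ mol L⁻¹
[PO₄³⁻] = 2s = 1.0×10⁻⁶ mol L⁻¹

1.0×10⁻⁶ M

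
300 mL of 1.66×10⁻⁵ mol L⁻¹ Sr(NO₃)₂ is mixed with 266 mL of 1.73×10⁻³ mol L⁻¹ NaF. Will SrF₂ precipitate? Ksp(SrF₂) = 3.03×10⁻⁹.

No

The combined volume is 566 mL.
[Sr²⁺] = (1.66×10⁻⁵)(300)/566 = 8.80×10⁻⁶ mol L⁻¹
[F⁻] = (1.73×10⁻³)(266)/566 = 8.13×10⁻⁴ mol L⁻¹
Q = [Sr²⁺][F⁻]^2 = 5.82×10⁻¹²
Since Q (5.82×10⁻¹²) is less than Ksp (3.03×10⁻⁹), no SrF₂ precipitates.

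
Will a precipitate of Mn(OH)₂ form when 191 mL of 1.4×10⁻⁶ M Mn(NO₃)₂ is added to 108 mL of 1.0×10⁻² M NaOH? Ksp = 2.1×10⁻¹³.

Yes

The combined volume is 299 mL.
[Mn²⁺] = (1.4×10⁻⁶)(191)/299 = 8.9×10⁻⁷ M
[OH⁻] = (1.0×10⁻²)(108)/299 = 3.6×10⁻³ M
Q = [Mn²⁺][OH⁻]^2 = 1.2×10⁻¹¹
Since Q (1.2×10⁻¹¹) exceeds Ksp (2.1×10⁻¹³), Mn(OH)₂ will precipitate.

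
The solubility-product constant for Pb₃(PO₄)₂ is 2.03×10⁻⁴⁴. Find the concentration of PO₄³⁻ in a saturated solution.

Pb₃(PO₄)₂(s) ⇌ 3 Pb²⁺(aq) + 2 PO₄³⁻(aq)
For each mole of Pb₃(PO₄)₂ that dissolves per liter, [Pb²⁺] = 3s and [PO₄³⁻] = 2s; let s denote this solubility.
Ksp = [Pb²⁺]^3[PO₄³⁻]^2 = (3s)^3 · (2s)^2 = 108s^5 = 2.03×10⁻⁴⁴
s = 7.16×10⁻¹⁰ mol/L
[PO₄³⁻] = 2s = 1.43×10⁻⁹ mol/L

1.43×10⁻⁹ M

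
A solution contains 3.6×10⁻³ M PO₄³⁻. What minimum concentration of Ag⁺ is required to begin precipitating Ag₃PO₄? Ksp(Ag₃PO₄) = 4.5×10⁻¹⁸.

1.1×10⁻⁵ M

Precipitation begins when Q = Ksp.
Ag₃PO₄(s) ⇌ 3 Ag⁺(aq) + PO₄³⁻(aq)
Ksp = [Ag⁺]^3[PO₄³⁻] = [Ag⁺]^3(3.6×10⁻³)
[Ag⁺]^3 = 4.5×10⁻¹⁸ / (3.6×10⁻³) = 1.3×10⁻¹⁵
[Ag⁺] = 1.1×10⁻⁵ M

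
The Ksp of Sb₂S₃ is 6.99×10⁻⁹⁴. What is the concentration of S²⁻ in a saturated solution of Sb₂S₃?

Sb₂S₃(s) ⇌ 2 Sb³⁺(aq) + 3 S²⁻(aq)
With molar solubility s: [Sb³⁺] = 2s, [S²⁻] = 3s.
Ksp = [Sb³⁺]^2[S²⁻]^3 = (2s)^2 · (3s)^3 = 108s^5 = 6.99×10⁻⁹⁴
s = 9.17×10⁻²⁰ mol L⁻¹
[S²⁻] = 3s = 2.75×10⁻¹⁹ mol L⁻¹

2.75×10⁻¹⁹ M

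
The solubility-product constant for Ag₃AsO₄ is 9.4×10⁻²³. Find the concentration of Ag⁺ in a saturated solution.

4.1×10⁻⁶ M

Ag₃AsO₄(s) ⇌ 3 Ag⁺(aq) + AsO₄³⁻(aq)
For each mole of Ag₃AsO₄ that dissolves per liter, [Ag⁺] = 3s and [AsO₄³⁻] = s; let s denote this solubility.
Ksp = [Ag⁺]^3[AsO₄³⁻] = (3s)^3 · s = 27s^4 = 9.4×10⁻²³
s = 1.4×10⁻⁶ M
[Ag⁺] = 3s = 4.1×10⁻⁶ M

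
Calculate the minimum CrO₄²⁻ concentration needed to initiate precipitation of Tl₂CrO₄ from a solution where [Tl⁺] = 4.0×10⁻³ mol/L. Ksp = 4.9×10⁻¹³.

3.1×10⁻⁸ M

The threshold for precipitation is Q = Ksp.
Tl₂CrO₄(s) ⇌ 2 Tl⁺(aq) + CrO₄²⁻(aq)
Ksp = [Tl⁺]^2[CrO₄²⁻] = [CrO₄²⁻](4.0×10⁻³)^2
[CrO₄²⁻] = 4.9×10⁻¹³ / (4.0×10⁻³)^2 = 3.1×10⁻⁸
[CrO₄²⁻] = 3.1×10⁻⁸ mol/L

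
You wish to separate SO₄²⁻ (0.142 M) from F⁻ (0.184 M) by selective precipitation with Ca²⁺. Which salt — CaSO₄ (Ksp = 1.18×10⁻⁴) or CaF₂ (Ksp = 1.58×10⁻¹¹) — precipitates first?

Precipitation of each salt begins when its ion product equals Ksp.
For CaSO₄: [Ca²⁺] = (Ksp/[SO₄²⁻]) = 8.31×10⁻⁴ M
For CaF₂: [Ca²⁺] = (Ksp/[F⁻]^2) = 4.67×10⁻¹⁰ M
The smaller threshold [Ca²⁺] is reached first, so CaF₂ precipitates first.

CaF₂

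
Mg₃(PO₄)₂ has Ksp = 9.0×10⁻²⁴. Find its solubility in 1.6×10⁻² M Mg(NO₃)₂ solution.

Mg₃(PO₄)₂(s) ⇌ 3 Mg²⁺(aq) + 2 PO₄³⁻(aq)
With Mg²⁺ already at 1.6×10⁻² M and s small, take [Mg²⁺] ≈ 1.6×10⁻² M and [PO₄³⁻] = 2s.
Ksp = [Mg²⁺]^3[PO₄³⁻]^2 = (1.6×10⁻²)^3(2s)^2
(2s)^2 = 9.0×10⁻²⁴ / (1.6×10⁻²)^3 = 2.2×10⁻¹⁸
s = 7.4×10⁻¹⁰ M

7.4×10⁻¹⁰ M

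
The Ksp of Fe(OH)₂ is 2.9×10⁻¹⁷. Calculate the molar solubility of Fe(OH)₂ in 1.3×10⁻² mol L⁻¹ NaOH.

Fe(OH)₂(s) ⇌ Fe²⁺(aq) + 2 OH⁻(aq)
With OH⁻ already at 1.3×10⁻² mol L⁻¹ and s small, take [OH⁻] ≈ 1.3×10⁻² mol L⁻¹ and [Fe²⁺] = s.
Ksp = [Fe²⁺][OH⁻]^2 = s(1.3×10⁻²)^2
s = 2.9×10⁻¹⁷ / (1.3×10⁻²)^2 = 1.7×10⁻¹³
s = 1.7×10⁻¹³ mol L⁻¹

1.7×10⁻¹³ M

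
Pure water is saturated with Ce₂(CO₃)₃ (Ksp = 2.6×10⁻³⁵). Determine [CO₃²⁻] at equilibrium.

1.4×10⁻⁷ M

Ce₂(CO₃)₃(s) ⇌ 2 Ce³⁺(aq) + 3 CO₃²⁻(aq)
If s mol/L of Ce₂(CO₃)₃ dissolves, [Ce³⁺] = 2s and [CO₃²⁻] = 3s.
Ksp = [Ce³⁺]^2[CO₃²⁻]^3 = (2s)^2 · (3s)^3 = 108s^5 = 2.6×10⁻³⁵
s = 4.7×10⁻⁸ M
[CO₃²⁻] = 3s = 1.4×10⁻⁷ M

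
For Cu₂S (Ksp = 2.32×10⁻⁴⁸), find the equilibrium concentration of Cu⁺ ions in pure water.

Cu₂S(s) ⇌ 2 Cu⁺(aq) + S²⁻(aq)
Call the molar solubility s, so that [Cu⁺] = 2s and [S²⁻] = s.
Ksp = [Cu⁺]^2[S²⁻] = (2s)^2 · s = 4s^3 = 2.32×10⁻⁴⁸
s = 8.34×10⁻¹⁷ M
[Cu⁺] = 2s = 1.67×10⁻¹⁶ M

1.67×10⁻¹⁶ M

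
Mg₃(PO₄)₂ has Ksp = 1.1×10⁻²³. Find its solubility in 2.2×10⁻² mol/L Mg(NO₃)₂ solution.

5.1×10⁻¹⁰ M

Mg₃(PO₄)₂(s) ⇌ 3 Mg²⁺(aq) + 2 PO₄³⁻(aq)
Mg²⁺ is already present at 2.2×10⁻² mol/L. If s mol/L of Mg₃(PO₄)₂ dissolves, [PO₄³⁻] = 2s while [Mg²⁺] ≈ 2.2×10⁻² mol/L.
Ksp = [Mg²⁺]^3[PO₄³⁻]^2 = (2.2×10⁻²)^3(2s)^2
(2s)^2 = 1.1×10⁻²³ / (2.2×10⁻²)^3 = 1.0×10⁻¹⁸
s = 5.1×10⁻¹⁰ mol/L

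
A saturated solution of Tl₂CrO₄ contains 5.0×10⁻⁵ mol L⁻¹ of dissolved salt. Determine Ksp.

Ksp = 5.0×10⁻¹³

Tl₂CrO₄(s) ⇌ 2 Tl⁺(aq) + CrO₄²⁻(aq)
Let s be the molar solubility. Then [Tl⁺] = 2s and [CrO₄²⁻] = s.
Ksp = [Tl⁺]^2[CrO₄²⁻] = (2s)^2 · s = 4s^3
Ksp = 4 × (5.0×10⁻⁵)^3 = 5.0×10⁻¹³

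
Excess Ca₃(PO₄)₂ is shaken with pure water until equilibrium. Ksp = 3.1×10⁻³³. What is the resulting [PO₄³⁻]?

2.5×10⁻⁷ M

Ca₃(PO₄)₂(s) ⇌ 3 Ca²⁺(aq) + 2 PO₄³⁻(aq)
For each mole of Ca₃(PO₄)₂ that dissolves per liter, [Ca²⁺] = 3s and [PO₄³⁻] = 2s; let s denote this solubility.
Ksp = [Ca²⁺]^3[PO₄³⁻]^2 = (3s)^3 · (2s)^2 = 108s^5 = 3.1×10⁻³³
s = 1.2×10⁻⁷ mol L⁻¹
[PO₄³⁻] = 2s = 2.5×10⁻⁷ mol L⁻¹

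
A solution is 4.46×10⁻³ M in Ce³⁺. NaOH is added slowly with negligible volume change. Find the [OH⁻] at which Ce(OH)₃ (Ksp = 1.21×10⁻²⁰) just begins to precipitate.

1.39×10⁻⁶ M

Precipitation of each salt begins when its ion product equals Ksp.
Ce(OH)₃(s) ⇌ Ce³⁺(aq) + 3 OH⁻(aq)
Ksp = [Ce³⁺][OH⁻]^3 = [OH⁻]^3(4.46×10⁻³)
[OH⁻]^3 = 1.21×10⁻²⁰ / (4.46×10⁻³) = 2.71×10⁻¹⁸
[OH⁻] = 1.39×10⁻⁶ M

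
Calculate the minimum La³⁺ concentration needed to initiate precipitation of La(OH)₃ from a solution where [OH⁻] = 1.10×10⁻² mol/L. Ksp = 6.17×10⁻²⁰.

4.64×10⁻¹⁴ M

Precipitation of each salt begins when its ion product equals Ksp.
La(OH)₃(s) ⇌ La³⁺(aq) + 3 OH⁻(aq)
Ksp = [La³⁺][OH⁻]^3 = [La³⁺](1.10×10⁻²)^3
[La³⁺] = 6.17×10⁻²⁰ / (1.10×10⁻²)^3 = 4.64×10⁻¹⁴
[La³⁺] = 4.64×10⁻¹⁴ mol/L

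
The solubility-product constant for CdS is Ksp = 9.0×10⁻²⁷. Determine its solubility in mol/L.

9.5×10⁻¹⁴ M

CdS(s) ⇌ Cd²⁺(aq) + S²⁻(aq)
For each mole of CdS that dissolves per liter, [Cd²⁺] = s and [S²⁻] = s; let s denote this solubility.
Ksp = [Cd²⁺][S²⁻] = s · s = s^2
s^2 = 9.0×10⁻²⁷
Taking the 2nd root, s = 9.5×10⁻¹⁴ M.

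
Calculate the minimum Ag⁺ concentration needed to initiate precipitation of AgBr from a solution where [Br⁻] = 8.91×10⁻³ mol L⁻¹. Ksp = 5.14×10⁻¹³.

5.77×10⁻¹¹ M

Each salt precipitates once Q = Ksp for that salt.
AgBr(s) ⇌ Ag⁺(aq) + Br⁻(aq)
Ksp = [Ag⁺][Br⁻] = [Ag⁺](8.91×10⁻³)
[Ag⁺] = 5.14×10⁻¹³ / (8.91×10⁻³) = 5.77×10⁻¹¹
[Ag⁺] = 5.77×10⁻¹¹ mol L⁻¹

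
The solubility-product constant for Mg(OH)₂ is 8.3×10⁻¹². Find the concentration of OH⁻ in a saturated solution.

2.6×10⁻⁴ M

Mg(OH)₂(s) ⇌ Mg²⁺(aq) + 2 OH⁻(aq)
For each mole of Mg(OH)₂ that dissolves per liter, [Mg²⁺] = s and [OH⁻] = 2s; let s denote this solubility.
Ksp = [Mg²⁺][OH⁻]^2 = s · (2s)^2 = 4s^3 = 8.3×10⁻¹²
s = 1.3×10⁻⁴ M
[OH⁻] = 2s = 2.6×10⁻⁴ M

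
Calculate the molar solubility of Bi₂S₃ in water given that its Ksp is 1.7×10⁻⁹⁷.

Bi₂S₃(s) ⇌ 2 Bi³⁺(aq) + 3 S²⁻(aq)
Call the molar solubility s, so that [Bi³⁺] = 2s and [S²⁻] = 3s.
Ksp = [Bi³⁺]^2[S²⁻]^3 = (2s)^2 · (3s)^3 = 108s^5
108s^5 = 1.7×10⁻⁹⁷  ⇒  s^5 = 1.6×10⁻⁹⁹
Taking the 5th root, s = 1.7×10⁻²⁰ mol L⁻¹.

1.7×10⁻²⁰ M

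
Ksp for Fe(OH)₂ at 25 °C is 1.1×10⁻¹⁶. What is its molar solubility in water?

3.0×10⁻⁶ M

Fe(OH)₂(s) ⇌ Fe²⁺(aq) + 2 OH⁻(aq)
Call the molar solubility s, so that [Fe²⁺] = s and [OH⁻] = 2s.
Ksp = [Fe²⁺][OH⁻]^2 = s · (2s)^2 = 4s^3
4s^3 = 1.1×10⁻¹⁶  ⇒  s^3 = 2.8×10⁻¹⁷
s = 3.0×10⁻⁶ mol/L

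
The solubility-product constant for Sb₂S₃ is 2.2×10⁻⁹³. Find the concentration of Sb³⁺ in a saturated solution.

2.3×10⁻¹⁹ M

Sb₂S₃(s) ⇌ 2 Sb³⁺(aq) + 3 S²⁻(aq)
For each mole of Sb₂S₃ that dissolves per liter, [Sb³⁺] = 2s and [S²⁻] = 3s; let s denote this solubility.
Ksp = [Sb³⁺]^2[S²⁻]^3 = (2s)^2 · (3s)^3 = 108s^5 = 2.2×10⁻⁹³
s = 1.2×10⁻¹⁹ M
[Sb³⁺] = 2s = 2.3×10⁻¹⁹ M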